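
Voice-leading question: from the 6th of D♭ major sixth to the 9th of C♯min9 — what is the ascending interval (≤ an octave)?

D♭ major sixth has B♭ as its 6th, and C♯min9 has D♯ as its 9th.
From B♭ to D♯: 5 semitones over a third = augmented.

augmented 3rd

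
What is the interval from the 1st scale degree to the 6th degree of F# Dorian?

major sixth

F# dorian: F# G# A B C# D# E.
The 1st scale degree is F# and the scale degree 6 is D#.
F# up to D# spans 6 letter names and 9 semitones — a major sixth.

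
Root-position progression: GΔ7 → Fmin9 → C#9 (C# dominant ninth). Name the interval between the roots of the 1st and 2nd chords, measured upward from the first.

The roots are G and F.
7 letter names make it a seventh; at 10 semitones (a half step narrower than major) the quality is minor.

minor seventh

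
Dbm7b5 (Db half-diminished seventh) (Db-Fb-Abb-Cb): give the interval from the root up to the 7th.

So we need the interval from Db up to Cb.
Db up to Cb is 10 semitones, a half step narrower than a major seventh, so the interval is minor.

minor seventh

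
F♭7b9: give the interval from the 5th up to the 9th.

d5

Spelling the chord: F♭–A♭–C♭–E𝄫–G𝄫.
That puts C♭ below G𝄫.
5 letter names make it a fifth; at 6 semitones (a half step narrower than perfect) the quality is diminished.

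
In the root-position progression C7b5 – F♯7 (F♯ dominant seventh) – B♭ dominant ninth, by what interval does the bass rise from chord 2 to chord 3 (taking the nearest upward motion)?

The roots are F♯ and B♭.
4 letter names make it a fourth; at 4 semitones (a half step narrower than perfect) the quality is diminished.

diminished 4th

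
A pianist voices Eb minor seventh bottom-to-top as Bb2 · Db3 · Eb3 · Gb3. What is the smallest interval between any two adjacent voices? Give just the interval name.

major second

Adjacent intervals: Bb2→Db3 = minor third; Db3→Eb3 = major second; Eb3→Gb3 = minor third.
The smallest is Db3 to Eb3, a major second (2 semitones).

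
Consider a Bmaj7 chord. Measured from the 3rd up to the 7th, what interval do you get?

perfect fifth

Spelling the chord: B-D♯-F♯-A♯.
That puts D♯ below A♯.
D♯ up to A♯ spans 5 letter names and 7 semitones — a perfect fifth.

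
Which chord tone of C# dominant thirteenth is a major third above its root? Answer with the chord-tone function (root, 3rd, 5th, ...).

3rd

Spelling the chord: C#-E#-G#-B-D#-A#.
The root is C#. A major third above C# is E#.
E# is the chord's 3rd.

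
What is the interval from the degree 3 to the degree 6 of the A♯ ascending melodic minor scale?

The scale runs A♯ B♯ C♯ D♯ E♯ F𝄪 G𝄪.
Degree 3 = C♯; degree 6 = F𝄪.
C♯ up to F𝄪 is 6 semitones, a half step wider than a perfect fourth, so the interval is augmented.

augmented fourth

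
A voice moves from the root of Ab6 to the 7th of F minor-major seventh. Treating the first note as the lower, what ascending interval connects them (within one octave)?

augmented 5th

Ab6 has Ab as its root, and F minor-major seventh has E as its 7th.
From Ab to E: 8 semitones over a fifth = augmented.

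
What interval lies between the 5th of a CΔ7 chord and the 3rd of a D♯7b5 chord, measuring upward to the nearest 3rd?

A7

The 5th of CΔ7 is G; the 3rd of D♯7b5 is F𝄪.
G up to F𝄪 is 12 semitones, a half step wider than a major seventh, so the interval is augmented.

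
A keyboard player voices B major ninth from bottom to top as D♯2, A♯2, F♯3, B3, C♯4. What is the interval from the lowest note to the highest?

minor fourteenth

The outer voices are D♯2 and C♯4.
D♯ up to C♯ is 22 semitones, a half step narrower than a major fourteenth, so the interval is minor.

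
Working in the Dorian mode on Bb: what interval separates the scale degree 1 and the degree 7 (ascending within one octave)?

minor seventh

Bb dorian: Bb C Db Eb F G Ab.
The scale degree 1 is Bb and the degree 7 is Ab.
From Bb to Ab: 10 semitones over a seventh = minor.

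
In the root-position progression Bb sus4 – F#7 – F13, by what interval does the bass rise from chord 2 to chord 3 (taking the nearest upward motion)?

diminished 8th

The roots are F# and F.
From F# to F: 11 semitones over an octave = diminished.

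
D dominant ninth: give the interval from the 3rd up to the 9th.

minor seventh

Spelling the chord: D-F♯-A-C-E.
The 3rd is F♯ and the 9th is E.
From F♯ to E: 10 semitones over a seventh = minor.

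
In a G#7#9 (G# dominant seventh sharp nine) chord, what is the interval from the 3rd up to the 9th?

Spelling the chord: G# B# D# F# A##.
That puts B# below A##.
Counting 7 letters and 11 half steps from B# gives a major seventh.

major 7th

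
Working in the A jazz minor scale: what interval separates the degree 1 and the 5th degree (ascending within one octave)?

A melodic minor: A B C D E F# G#.
The degree 1 is A and the 5th degree is E.
Counting 5 letters and 7 half steps from A gives a perfect fifth.

perfect 5th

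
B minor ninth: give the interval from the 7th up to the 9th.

M3

Bm9 is spelled B-D-F♯-A-C♯.
The 7th is A and the 9th is C♯.
A up to C♯ spans 3 letter names and 4 semitones — a major third.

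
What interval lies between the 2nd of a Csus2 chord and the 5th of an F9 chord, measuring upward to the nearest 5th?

Csus2 has D as its 2nd, and F9 has C as its 5th.
7 letter names make it a seventh; at 10 semitones (a half step narrower than major) the quality is minor.

minor 7th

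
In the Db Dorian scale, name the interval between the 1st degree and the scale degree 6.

major sixth

Db dorian: Db Eb Fb Gb Ab Bb Cb.
The 1st degree is Db and the scale degree 6 is Bb.
From Db to Bb is 9 semitones, exactly the major sixth.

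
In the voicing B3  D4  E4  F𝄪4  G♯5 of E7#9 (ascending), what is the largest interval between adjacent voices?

Adjacent intervals: B3→D4 = minor third; D4→E4 = major second; E4→F𝄪4 = augmented second; F𝄪4→G♯5 = minor ninth.
The largest is F𝄪4 to G♯5, a minor ninth (13 semitones).

minor 9th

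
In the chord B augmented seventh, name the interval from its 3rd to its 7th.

B7#5: B-D#-F##-A.
3rd = D#; 7th = A.
From D# to A: 6 semitones over a fifth = diminished.

diminished fifth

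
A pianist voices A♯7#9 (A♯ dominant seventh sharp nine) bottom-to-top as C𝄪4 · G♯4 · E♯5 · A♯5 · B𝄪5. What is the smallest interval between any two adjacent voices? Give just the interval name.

A2

Adjacent intervals: C𝄪4→G♯4 = diminished fifth; G♯4→E♯5 = major sixth; E♯5→A♯5 = perfect fourth; A♯5→B𝄪5 = augmented second.
The smallest is A♯5 to B𝄪5, an augmented second (3 semitones).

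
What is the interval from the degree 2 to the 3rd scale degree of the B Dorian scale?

minor second

Spelling the B Dorian scale: B C♯ D E F♯ G♯ A.
So we need the interval from C♯ up to D.
2 letter names make it a second; at 1 semitone (a half step narrower than major) the quality is minor.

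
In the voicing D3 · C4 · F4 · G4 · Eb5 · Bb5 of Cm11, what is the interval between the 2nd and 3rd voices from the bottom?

perfect fourth

Those voices are C4 and F4.
Counting 4 letters and 5 half steps from C gives a perfect fourth.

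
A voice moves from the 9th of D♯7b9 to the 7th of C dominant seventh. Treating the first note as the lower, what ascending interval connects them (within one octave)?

diminished fifth

The 9th of D♯7b9 is E; the 7th of C dominant seventh is B♭.
5 letter names make it a fifth; at 6 semitones (a half step narrower than perfect) the quality is diminished.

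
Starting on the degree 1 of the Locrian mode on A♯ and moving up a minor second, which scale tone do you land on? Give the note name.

B

The scale is A♯ B C♯ D♯ E F♯ G♯.
The degree 1 is A♯; a minor second above that is B — scale degree 2.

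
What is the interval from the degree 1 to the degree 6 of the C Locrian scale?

minor 6th

The scale runs C D♭ E♭ F G♭ A♭ B♭.
That puts C below A♭.
6 letter names make it a sixth; at 8 semitones (a half step narrower than major) the quality is minor.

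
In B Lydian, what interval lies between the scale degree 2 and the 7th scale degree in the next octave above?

B lydian: B C# D# E# F# G# A#.
The scale degree 2 is C# and the 7th degree (up an octave) is A#.
Counting 13 letters and 21 half steps from C# gives a major thirteenth.

major 13th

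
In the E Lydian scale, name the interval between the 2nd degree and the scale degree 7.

M6

Spelling the E Lydian scale: E F# G# A# B C# D#.
So we need the interval from F# up to D#.
F# up to D# spans 6 letter names and 9 semitones — a major sixth.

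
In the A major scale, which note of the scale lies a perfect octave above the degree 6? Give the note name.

F#

The scale is A B C# D E F# G#.
The degree 6 is F#; a perfect octave above that is F# — scale degree 6.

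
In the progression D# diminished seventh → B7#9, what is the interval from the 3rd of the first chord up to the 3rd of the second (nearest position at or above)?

major sixth

D# diminished seventh has F# as its 3rd, and B7#9 has D# as its 3rd.
F# up to D# spans 6 letter names and 9 semitones — a major sixth.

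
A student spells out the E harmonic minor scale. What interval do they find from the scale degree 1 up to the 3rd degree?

minor third

The scale runs E F# G A B C D#.
The scale degree 1 is E and the degree 3 is G.
From E to G: 3 semitones over a third = minor.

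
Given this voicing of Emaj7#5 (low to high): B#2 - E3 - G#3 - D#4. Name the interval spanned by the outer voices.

The outer voices are B#2 and D#4.
From B# to D#: 15 semitones over a tenth = minor.

minor tenth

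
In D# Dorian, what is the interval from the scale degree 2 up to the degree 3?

Spelling D# Dorian: D# E# F# G# A# B# C#.
So we need the interval from E# up to F#.
E# up to F# is 1 semitone, a half step narrower than a major second, so the interval is minor.

minor second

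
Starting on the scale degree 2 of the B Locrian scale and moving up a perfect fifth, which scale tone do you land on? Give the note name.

The scale is B C D E F G A.
The scale degree 2 is C; a perfect fifth above that is G — scale degree 6.

G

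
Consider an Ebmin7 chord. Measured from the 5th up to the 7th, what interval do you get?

Spelling the chord: Eb–Gb–Bb–Db.
That puts Bb below Db.
3 letter names make it a third; at 3 semitones (a half step narrower than major) the quality is minor.

minor third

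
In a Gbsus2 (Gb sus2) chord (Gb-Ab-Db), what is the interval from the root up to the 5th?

perfect fifth

Root = Gb; 5th = Db.
Counting 5 letters and 7 half steps from Gb gives a perfect fifth.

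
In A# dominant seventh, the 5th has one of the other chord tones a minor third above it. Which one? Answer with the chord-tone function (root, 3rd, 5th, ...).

7th

Spelling the chord: A#-C##-E#-G#.
The 5th is E#. A minor third above E# is G#.
G# is the chord's 7th.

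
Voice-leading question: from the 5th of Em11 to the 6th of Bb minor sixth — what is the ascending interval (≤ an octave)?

minor 6th

The 5th of Em11 is B; the 6th of Bb minor sixth is G.
B up to G is 8 semitones, a half step narrower than a major sixth, so the interval is minor.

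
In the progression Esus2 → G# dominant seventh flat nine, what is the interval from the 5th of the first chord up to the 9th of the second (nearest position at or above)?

Esus2 has B as its 5th, and G# dominant seventh flat nine has A as its 9th.
From B to A: 10 semitones over a seventh = minor.

minor 7th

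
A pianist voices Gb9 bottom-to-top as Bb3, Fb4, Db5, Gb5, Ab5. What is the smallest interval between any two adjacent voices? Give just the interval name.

major second

Adjacent intervals: Bb3→Fb4 = diminished fifth; Fb4→Db5 = major sixth; Db5→Gb5 = perfect fourth; Gb5→Ab5 = major second.
The smallest is Gb5 to Ab5, a major second (2 semitones).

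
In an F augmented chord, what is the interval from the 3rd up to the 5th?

Faug (F augmented) is spelled F A C#.
The 3rd is A and the 5th is C#.
Counting 3 letters and 4 half steps from A gives a major third.

major third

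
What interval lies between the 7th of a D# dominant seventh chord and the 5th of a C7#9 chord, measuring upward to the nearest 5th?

diminished fifth

The 7th of D# dominant seventh is C#; the 5th of C7#9 is G.
From C# to G: 6 semitones over a fifth = diminished.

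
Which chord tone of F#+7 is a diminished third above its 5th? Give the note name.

E

F#7#5 is spelled F#–A#–C##–E.
The 5th is C##. A diminished third above C## is E.
E is the chord's 7th.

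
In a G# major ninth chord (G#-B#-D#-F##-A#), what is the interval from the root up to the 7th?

That puts G# below F##.
Counting 7 letters and 11 half steps from G# gives a major seventh.

major seventh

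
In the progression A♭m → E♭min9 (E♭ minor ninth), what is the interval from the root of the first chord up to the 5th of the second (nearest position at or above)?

major second

The root of A♭m is A♭; the 5th of E♭min9 (E♭ minor ninth) is B♭.
Counting 2 letters and 2 half steps from A♭ gives a major second.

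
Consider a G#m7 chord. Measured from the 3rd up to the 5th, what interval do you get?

major 3rd

The chord tones of G#m7 are G# B D# F#.
3rd = B; 5th = D#.
B up to D# spans 3 letter names and 4 semitones — a major third.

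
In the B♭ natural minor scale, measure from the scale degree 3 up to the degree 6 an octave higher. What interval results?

perfect 11th

The scale runs B♭ C D♭ E♭ F G♭ A♭.
So we need the interval from D♭ up to G♭.
From D♭ to G♭ is 17 semitones, exactly the perfect eleventh.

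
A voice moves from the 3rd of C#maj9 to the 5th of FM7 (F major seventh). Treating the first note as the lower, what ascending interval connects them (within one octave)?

diminished 6th

C#maj9 has E# as its 3rd, and FM7 (F major seventh) has C as its 5th.
E# up to C is 7 semitones, a whole step narrower than a major sixth, so the interval is diminished.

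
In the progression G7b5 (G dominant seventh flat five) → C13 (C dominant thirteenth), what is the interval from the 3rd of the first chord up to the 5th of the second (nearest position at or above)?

minor sixth

The 3rd of G7b5 (G dominant seventh flat five) is B; the 5th of C13 (C dominant thirteenth) is G.
6 letter names make it a sixth; at 8 semitones (a half step narrower than major) the quality is minor.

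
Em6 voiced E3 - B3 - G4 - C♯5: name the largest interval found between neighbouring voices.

minor sixth

Adjacent intervals: E3→B3 = perfect fifth; B3→G4 = minor sixth; G4→C♯5 = augmented fourth.
The largest is B3 to G4, a minor sixth (8 semitones).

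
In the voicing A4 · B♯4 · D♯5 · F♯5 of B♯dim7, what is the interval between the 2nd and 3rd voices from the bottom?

minor third

Those voices are B♯4 and D♯5.
From B♯ to D♯: 3 semitones over a third = minor.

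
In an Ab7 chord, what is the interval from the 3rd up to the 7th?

diminished fifth

Ab7 is spelled Ab-C-Eb-Gb.
That puts C below Gb.
C up to Gb is 6 semitones, a half step narrower than a perfect fifth, so the interval is diminished.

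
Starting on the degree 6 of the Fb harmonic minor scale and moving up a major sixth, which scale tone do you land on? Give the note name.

The scale is Fb Gb Abb Bbb Cb Dbb Eb.
The degree 6 is Dbb; a major sixth above that is Bbb — scale degree 4.

Bbb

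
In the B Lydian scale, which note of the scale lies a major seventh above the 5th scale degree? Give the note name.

The scale is B C♯ D♯ E♯ F♯ G♯ A♯.
The 5th scale degree is F♯; a major seventh above that is E♯ — scale degree 4.

E#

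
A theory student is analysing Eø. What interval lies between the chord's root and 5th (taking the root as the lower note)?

E half-diminished seventh: E–G–Bb–D.
Root = E; 5th = Bb.
From E to Bb: 6 semitones over a fifth = diminished.

diminished fifth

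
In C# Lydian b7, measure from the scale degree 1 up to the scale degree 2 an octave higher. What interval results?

C# lydian dominant: C# D# E# F## G# A# B.
Scale degree 1 = C#; degree 2 (up an octave) = D#.
Counting 9 letters and 14 half steps from C# gives a major ninth.

M9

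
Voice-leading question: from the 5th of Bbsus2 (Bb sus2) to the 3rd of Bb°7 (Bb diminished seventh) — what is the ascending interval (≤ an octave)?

Bbsus2 (Bb sus2) has F as its 5th, and Bb°7 (Bb diminished seventh) has Db as its 3rd.
From F to Db: 8 semitones over a sixth = minor.

minor sixth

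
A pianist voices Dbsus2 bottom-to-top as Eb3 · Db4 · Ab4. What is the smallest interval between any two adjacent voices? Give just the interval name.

perfect 5th

Adjacent intervals: Eb3→Db4 = minor seventh; Db4→Ab4 = perfect fifth.
The smallest is Db4 to Ab4, a perfect fifth (7 semitones).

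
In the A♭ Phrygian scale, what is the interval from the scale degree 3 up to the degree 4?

Spelling the A♭ Phrygian scale: A♭ B𝄫 C♭ D♭ E♭ F♭ G♭.
Scale degree 3 = C♭; 4th scale degree = D♭.
C♭ up to D♭ spans 2 letter names and 2 semitones — a major second.

major second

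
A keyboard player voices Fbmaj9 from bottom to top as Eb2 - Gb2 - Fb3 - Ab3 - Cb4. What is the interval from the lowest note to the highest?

minor 13th

The outer voices are Eb2 and Cb4.
Eb up to Cb is 20 semitones, a half step narrower than a major thirteenth, so the interval is minor.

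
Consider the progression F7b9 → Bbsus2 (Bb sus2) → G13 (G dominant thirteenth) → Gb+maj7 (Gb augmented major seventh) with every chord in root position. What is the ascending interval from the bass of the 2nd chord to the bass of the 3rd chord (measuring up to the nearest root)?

major 6th

The roots are Bb and G.
From Bb to G is 9 semitones, exactly the major sixth.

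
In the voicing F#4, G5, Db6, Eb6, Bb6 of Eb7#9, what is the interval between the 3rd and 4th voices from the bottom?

major second

Those voices are Db6 and Eb6.
From Db to Eb is 2 semitones, exactly the major second.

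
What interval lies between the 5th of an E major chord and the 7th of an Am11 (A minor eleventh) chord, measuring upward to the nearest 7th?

The 5th of E major is B; the 7th of Am11 (A minor eleventh) is G.
6 letter names make it a sixth; at 8 semitones (a half step narrower than major) the quality is minor.

m6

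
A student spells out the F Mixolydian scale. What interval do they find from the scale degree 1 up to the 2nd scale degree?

major second

The scale runs F G A B♭ C D E♭.
So we need the interval from F up to G.
F up to G spans 2 letter names and 2 semitones — a major second.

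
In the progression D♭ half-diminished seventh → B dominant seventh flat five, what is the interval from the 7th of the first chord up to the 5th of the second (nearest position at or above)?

A4

D♭ half-diminished seventh has C♭ as its 7th, and B dominant seventh flat five has F as its 5th.
C♭ up to F is 6 semitones, a half step wider than a perfect fourth, so the interval is augmented.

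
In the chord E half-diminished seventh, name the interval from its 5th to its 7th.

The chord tones of Eø are E-G-Bb-D.
That puts Bb below D.
From Bb to D is 4 semitones, exactly the major third.

major third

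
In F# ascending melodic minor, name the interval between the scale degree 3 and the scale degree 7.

F# melodic minor: F# G# A B C# D# E#.
So we need the interval from A up to E#.
5 letter names make it a fifth; at 8 semitones (a half step wider than perfect) the quality is augmented.

A5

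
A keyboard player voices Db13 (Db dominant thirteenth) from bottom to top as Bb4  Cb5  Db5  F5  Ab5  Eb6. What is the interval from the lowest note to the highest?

The outer voices are Bb4 and Eb6.
From Bb to Eb is 17 semitones, exactly the perfect eleventh.

perfect eleventh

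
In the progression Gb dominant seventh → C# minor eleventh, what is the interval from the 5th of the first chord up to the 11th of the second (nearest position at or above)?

The 5th of Gb dominant seventh is Db; the 11th of C# minor eleventh is F#.
3 letter names make it a third; at 5 semitones (a half step wider than major) the quality is augmented.

augmented third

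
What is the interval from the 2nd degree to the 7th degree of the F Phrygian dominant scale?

F phrygian dominant: F G♭ A B♭ C D♭ E♭.
So we need the interval from G♭ up to E♭.
From G♭ to E♭ is 9 semitones, exactly the major sixth.

major 6th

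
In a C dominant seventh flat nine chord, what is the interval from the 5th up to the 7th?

minor third

C dominant seventh flat nine: C, E, G, Bb, Db.
That puts G below Bb.
3 letter names make it a third; at 3 semitones (a half step narrower than major) the quality is minor.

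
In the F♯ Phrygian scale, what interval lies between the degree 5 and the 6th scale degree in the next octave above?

minor 9th

Spelling the F♯ Phrygian scale: F♯ G A B C♯ D E.
The degree 5 is C♯ and the 6th scale degree (up an octave) is D.
9 letter names make it a ninth; at 13 semitones (a half step narrower than major) the quality is minor.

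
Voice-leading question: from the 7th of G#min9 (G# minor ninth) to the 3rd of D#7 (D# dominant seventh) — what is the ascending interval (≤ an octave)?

augmented 1st

G#min9 (G# minor ninth) has F# as its 7th, and D#7 (D# dominant seventh) has F## as its 3rd.
1 letter names make it a unison; at 1 semitone (a half step wider than perfect) the quality is augmented.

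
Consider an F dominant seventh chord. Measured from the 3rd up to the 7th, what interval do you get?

diminished fifth

The chord tones of F7 are F-A-C-Eb.
So we need the interval from A up to Eb.
A up to Eb is 6 semitones, a half step narrower than a perfect fifth, so the interval is diminished.
That tritone between 3rd and 7th is what gives the dominant seventh its pull toward resolution.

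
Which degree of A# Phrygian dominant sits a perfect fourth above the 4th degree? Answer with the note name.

The scale is A# B C## D# E# F# G#.
The 4th degree is D#; a perfect fourth above that is G# — scale degree 7.

G#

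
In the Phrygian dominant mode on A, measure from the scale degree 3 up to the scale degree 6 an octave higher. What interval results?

d11

The scale runs A Bb C# D E F G.
The scale degree 3 is C# and the degree 6 (up an octave) is F.
C# up to F is 16 semitones, a half step narrower than a perfect eleventh, so the interval is diminished.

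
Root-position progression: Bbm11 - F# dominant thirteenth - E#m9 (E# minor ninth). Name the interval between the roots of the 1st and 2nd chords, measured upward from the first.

A5

The roots are Bb and F#.
From Bb to F#: 8 semitones over a fifth = augmented.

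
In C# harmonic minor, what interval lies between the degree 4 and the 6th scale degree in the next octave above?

Spelling C# harmonic minor: C# D# E F# G# A B#.
That puts F# below A.
10 letter names make it a tenth; at 15 semitones (a half step narrower than major) the quality is minor.

minor tenth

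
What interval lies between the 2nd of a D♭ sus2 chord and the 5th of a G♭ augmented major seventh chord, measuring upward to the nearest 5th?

The 2nd of D♭ sus2 is E♭; the 5th of G♭ augmented major seventh is D.
Counting 7 letters and 11 half steps from E♭ gives a major seventh.

major seventh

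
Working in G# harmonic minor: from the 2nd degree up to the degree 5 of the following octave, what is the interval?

G# harmonic minor: G# A# B C# D# E F##.
That puts A# below D#.
A# up to D# spans 11 letter names and 17 semitones — a perfect eleventh.

perfect eleventh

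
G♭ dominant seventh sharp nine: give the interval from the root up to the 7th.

minor 7th

Spelling the chord: G♭, B♭, D♭, F♭, A.
The root is G♭ and the 7th is F♭.
7 letter names make it a seventh; at 10 semitones (a half step narrower than major) the quality is minor.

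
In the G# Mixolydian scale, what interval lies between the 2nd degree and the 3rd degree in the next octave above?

G# mixolydian: G# A# B# C# D# E# F#.
The 2nd degree is A# and the degree 3 (up an octave) is B#.
Counting 9 letters and 14 half steps from A# gives a major ninth.

M9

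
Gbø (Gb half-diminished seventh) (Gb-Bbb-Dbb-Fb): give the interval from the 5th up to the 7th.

major third

So we need the interval from Dbb up to Fb.
Dbb up to Fb spans 3 letter names and 4 semitones — a major third.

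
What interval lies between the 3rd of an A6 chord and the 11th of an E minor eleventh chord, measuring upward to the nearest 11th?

The 3rd of A6 is C#; the 11th of E minor eleventh is A.
From C# to A: 8 semitones over a sixth = minor.

minor sixth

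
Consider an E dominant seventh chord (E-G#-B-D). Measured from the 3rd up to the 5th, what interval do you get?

minor third

3rd = G#; 5th = B.
3 letter names make it a third; at 3 semitones (a half step narrower than major) the quality is minor.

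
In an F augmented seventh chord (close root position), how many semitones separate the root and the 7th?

F+7: F A C# Eb.
F to Eb is a minor seventh: 10 semitones.

10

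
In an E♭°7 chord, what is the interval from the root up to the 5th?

diminished fifth

E♭ diminished seventh is spelled E♭-G♭-B𝄫-D𝄫.
The root is E♭ and the 5th is B𝄫.
E♭ up to B𝄫 is 6 semitones, a half step narrower than a perfect fifth, so the interval is diminished.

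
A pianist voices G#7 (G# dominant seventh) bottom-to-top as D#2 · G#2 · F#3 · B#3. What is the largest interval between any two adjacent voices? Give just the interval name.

Adjacent intervals: D#2→G#2 = perfect fourth; G#2→F#3 = minor seventh; F#3→B#3 = augmented fourth.
The largest is G#2 to F#3, a minor seventh (10 semitones).

minor 7th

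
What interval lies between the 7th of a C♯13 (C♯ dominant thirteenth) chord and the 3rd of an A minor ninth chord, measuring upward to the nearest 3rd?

C♯13 (C♯ dominant thirteenth) has B as its 7th, and A minor ninth has C as its 3rd.
From B to C: 1 semitone over a second = minor.

minor 2nd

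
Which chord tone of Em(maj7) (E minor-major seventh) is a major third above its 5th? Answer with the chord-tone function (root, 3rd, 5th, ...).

7th

EmM7: E–G–B–D♯.
The 5th is B. A major third above B is D♯.
D♯ is the chord's 7th.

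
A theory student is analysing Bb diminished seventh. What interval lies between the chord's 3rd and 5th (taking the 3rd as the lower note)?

minor third

Bbdim7 is spelled Bb Db Fb Abb.
The 3rd is Db and the 5th is Fb.
From Db to Fb: 3 semitones over a third = minor.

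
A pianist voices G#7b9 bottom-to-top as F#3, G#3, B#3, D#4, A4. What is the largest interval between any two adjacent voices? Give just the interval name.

diminished fifth

Adjacent intervals: F#3→G#3 = major second; G#3→B#3 = major third; B#3→D#4 = minor third; D#4→A4 = diminished fifth.
The largest is D#4 to A4, a diminished fifth (6 semitones).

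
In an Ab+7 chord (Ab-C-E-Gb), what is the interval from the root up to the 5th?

That puts Ab below E.
Ab up to E is 8 semitones, a half step wider than a perfect fifth, so the interval is augmented.

augmented fifth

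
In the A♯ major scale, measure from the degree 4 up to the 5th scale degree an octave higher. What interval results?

The scale runs A♯ B♯ C𝄪 D♯ E♯ F𝄪 G𝄪.
So we need the interval from D♯ up to E♯.
From D♯ to E♯ is 14 semitones, exactly the major ninth.

M9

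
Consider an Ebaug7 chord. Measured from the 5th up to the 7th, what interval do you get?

Spelling the chord: Eb–G–B–Db.
5th = B; 7th = Db.
B up to Db is 2 semitones, a whole step narrower than a major third, so the interval is diminished.

diminished third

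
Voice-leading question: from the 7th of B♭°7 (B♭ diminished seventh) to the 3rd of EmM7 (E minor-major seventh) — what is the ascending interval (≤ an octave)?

augmented seventh

The 7th of B♭°7 (B♭ diminished seventh) is A𝄫; the 3rd of EmM7 (E minor-major seventh) is G.
A𝄫 up to G is 12 semitones, a half step wider than a major seventh, so the interval is augmented.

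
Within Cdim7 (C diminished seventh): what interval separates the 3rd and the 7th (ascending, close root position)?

C°7 is spelled C, E♭, G♭, B𝄫.
The 3rd is E♭ and the 7th is B𝄫.
From E♭ to B𝄫: 6 semitones over a fifth = diminished.

d5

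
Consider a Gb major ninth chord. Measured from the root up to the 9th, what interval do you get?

The chord tones of Gbmaj9 (Gb major ninth) are Gb–Bb–Db–F–Ab.
The root is Gb and the 9th is Ab.
Gb up to Ab spans 9 letter names and 14 semitones — a major ninth.

major ninth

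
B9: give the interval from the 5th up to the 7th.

m3

Spelling the chord: B–D♯–F♯–A–C♯.
The 5th is F♯ and the 7th is A.
From F♯ to A: 3 semitones over a third = minor.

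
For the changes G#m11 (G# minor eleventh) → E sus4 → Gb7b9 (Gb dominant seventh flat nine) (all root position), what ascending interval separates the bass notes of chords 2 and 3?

diminished third

The roots are E and Gb.
E up to Gb is 2 semitones, a whole step narrower than a major third, so the interval is diminished.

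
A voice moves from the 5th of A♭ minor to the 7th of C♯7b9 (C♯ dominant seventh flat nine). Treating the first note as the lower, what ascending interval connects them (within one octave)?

A5

A♭ minor has E♭ as its 5th, and C♯7b9 (C♯ dominant seventh flat nine) has B as its 7th.
From E♭ to B: 8 semitones over a fifth = augmented.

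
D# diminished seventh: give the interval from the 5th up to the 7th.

D# diminished seventh is spelled D#, F#, A, C.
That puts A below C.
3 letter names make it a third; at 3 semitones (a half step narrower than major) the quality is minor.

m3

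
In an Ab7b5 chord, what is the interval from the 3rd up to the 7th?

diminished 5th

Ab7b5 is spelled Ab–C–Ebb–Gb.
That puts C below Gb.
5 letter names make it a fifth; at 6 semitones (a half step narrower than perfect) the quality is diminished.
This 3–7 tritone is the characteristic tension at the heart of the dominant sound.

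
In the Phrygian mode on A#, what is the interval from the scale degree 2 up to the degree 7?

major sixth

Spelling the Phrygian mode on A#: A# B C# D# E# F# G#.
Scale degree 2 = B; 7th degree = G#.
From B to G# is 9 semitones, exactly the major sixth.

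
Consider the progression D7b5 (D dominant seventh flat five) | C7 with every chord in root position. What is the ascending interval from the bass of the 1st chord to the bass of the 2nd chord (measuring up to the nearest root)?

minor 7th

The roots are D and C.
From D to C: 10 semitones over a seventh = minor.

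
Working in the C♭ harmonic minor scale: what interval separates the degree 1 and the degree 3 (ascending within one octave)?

Spelling the C♭ harmonic minor scale: C♭ D♭ E𝄫 F♭ G♭ A𝄫 B♭.
That puts C♭ below E𝄫.
C♭ up to E𝄫 is 3 semitones, a half step narrower than a major third, so the interval is minor.

minor third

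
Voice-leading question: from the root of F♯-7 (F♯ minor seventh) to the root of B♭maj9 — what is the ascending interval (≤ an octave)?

diminished fourth

The root of F♯-7 (F♯ minor seventh) is F♯; the root of B♭maj9 is B♭.
F♯ up to B♭ is 4 semitones, a half step narrower than a perfect fourth, so the interval is diminished.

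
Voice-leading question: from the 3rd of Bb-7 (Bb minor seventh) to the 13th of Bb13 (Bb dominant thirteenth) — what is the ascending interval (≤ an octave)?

augmented fourth

Bb-7 (Bb minor seventh) has Db as its 3rd, and Bb13 (Bb dominant thirteenth) has G as its 13th.
Db up to G is 6 semitones, a half step wider than a perfect fourth, so the interval is augmented.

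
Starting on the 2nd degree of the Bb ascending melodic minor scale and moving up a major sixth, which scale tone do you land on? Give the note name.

A

The scale is Bb C Db Eb F G A.
The 2nd degree is C; a major sixth above that is A — scale degree 7.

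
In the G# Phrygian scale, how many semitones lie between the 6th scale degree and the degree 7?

The scale is G# A B C# D# E F#.
E up to F# is a major second — 2 semitones.

2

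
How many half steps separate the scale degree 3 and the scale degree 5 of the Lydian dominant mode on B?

The scale is B C# D# E# F# G# A.
D# up to F# is a minor third — 3 semitones.

3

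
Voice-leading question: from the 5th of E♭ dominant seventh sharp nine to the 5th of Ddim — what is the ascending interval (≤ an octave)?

minor 7th

E♭ dominant seventh sharp nine has B♭ as its 5th, and Ddim has A♭ as its 5th.
From B♭ to A♭: 10 semitones over a seventh = minor.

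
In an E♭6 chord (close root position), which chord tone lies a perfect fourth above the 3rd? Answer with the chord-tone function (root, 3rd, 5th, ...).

E♭6 (E♭ major sixth) is spelled E♭–G–B♭–C.
The 3rd is G. A perfect fourth above G is C.
C is the chord's 6th.

6th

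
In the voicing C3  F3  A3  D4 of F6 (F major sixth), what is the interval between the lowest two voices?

perfect fourth

Those voices are C3 and F3.
C up to F spans 4 letter names and 5 semitones — a perfect fourth.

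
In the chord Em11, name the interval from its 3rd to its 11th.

major ninth

The chord tones of Em11 are E-G-B-D-F♯-A.
So we need the interval from G up to A.
Counting 9 letters and 14 half steps from G gives a major ninth.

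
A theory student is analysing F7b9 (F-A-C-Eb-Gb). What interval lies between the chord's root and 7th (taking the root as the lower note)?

minor seventh

Root = F; 7th = Eb.
F up to Eb is 10 semitones, a half step narrower than a major seventh, so the interval is minor.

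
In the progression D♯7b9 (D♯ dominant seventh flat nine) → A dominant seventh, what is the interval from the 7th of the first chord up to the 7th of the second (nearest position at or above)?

The 7th of D♯7b9 (D♯ dominant seventh flat nine) is C♯; the 7th of A dominant seventh is G.
C♯ up to G is 6 semitones, a half step narrower than a perfect fifth, so the interval is diminished.

d5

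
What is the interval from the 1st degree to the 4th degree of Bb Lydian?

augmented fourth

Spelling Bb Lydian: Bb C D E F G A.
1st degree = Bb; 4th scale degree = E.
4 letter names make it a fourth; at 6 semitones (a half step wider than perfect) the quality is augmented.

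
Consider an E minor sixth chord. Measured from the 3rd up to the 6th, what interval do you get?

augmented 4th

E minor sixth: E G B C#.
3rd = G; 6th = C#.
4 letter names make it a fourth; at 6 semitones (a half step wider than perfect) the quality is augmented.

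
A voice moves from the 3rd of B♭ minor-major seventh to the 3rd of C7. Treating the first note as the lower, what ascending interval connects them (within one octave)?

augmented second

B♭ minor-major seventh has D♭ as its 3rd, and C7 has E as its 3rd.
From D♭ to E: 3 semitones over a second = augmented.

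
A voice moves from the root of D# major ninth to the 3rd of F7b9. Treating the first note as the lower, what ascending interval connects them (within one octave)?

The root of D# major ninth is D#; the 3rd of F7b9 is A.
From D# to A: 6 semitones over a fifth = diminished.

d5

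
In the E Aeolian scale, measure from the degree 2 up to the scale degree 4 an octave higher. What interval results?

minor 10th

E natural minor: E F# G A B C D.
Degree 2 = F#; degree 4 (up an octave) = A.
10 letter names make it a tenth; at 15 semitones (a half step narrower than major) the quality is minor.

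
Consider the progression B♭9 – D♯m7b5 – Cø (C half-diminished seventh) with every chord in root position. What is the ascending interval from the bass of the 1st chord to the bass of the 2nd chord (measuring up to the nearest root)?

The roots are B♭ and D♯.
3 letter names make it a third; at 5 semitones (a half step wider than major) the quality is augmented.

augmented 3rd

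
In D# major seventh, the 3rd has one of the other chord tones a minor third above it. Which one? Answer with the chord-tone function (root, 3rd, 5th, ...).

D#maj7: D# F## A# C##.
The 3rd is F##. A minor third above F## is A#.
A# is the chord's 5th.

5th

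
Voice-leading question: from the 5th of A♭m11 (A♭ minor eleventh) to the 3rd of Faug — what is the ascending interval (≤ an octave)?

augmented fourth

A♭m11 (A♭ minor eleventh) has E♭ as its 5th, and Faug has A as its 3rd.
E♭ up to A is 6 semitones, a half step wider than a perfect fourth, so the interval is augmented.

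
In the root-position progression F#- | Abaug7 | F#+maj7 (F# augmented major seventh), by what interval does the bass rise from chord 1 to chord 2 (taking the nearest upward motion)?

d3

The roots are F# and Ab.
From F# to Ab: 2 semitones over a third = diminished.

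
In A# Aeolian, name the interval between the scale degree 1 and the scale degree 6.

The scale runs A# B# C# D# E# F# G#.
The scale degree 1 is A# and the degree 6 is F#.
6 letter names make it a sixth; at 8 semitones (a half step narrower than major) the quality is minor.

minor sixth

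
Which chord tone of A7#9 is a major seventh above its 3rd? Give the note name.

A dominant seventh sharp nine: A-C#-E-G-B#.
The 3rd is C#. A major seventh above C# is B#.
B# is the chord's 9th.

B#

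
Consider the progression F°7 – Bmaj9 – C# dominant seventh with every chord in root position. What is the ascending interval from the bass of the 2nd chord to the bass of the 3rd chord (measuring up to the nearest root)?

major 2nd

The roots are B and C#.
Counting 2 letters and 2 half steps from B gives a major second.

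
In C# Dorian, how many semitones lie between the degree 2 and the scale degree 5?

5

The scale is C# D# E F# G# A# B.
D# up to G# is a perfect fourth — 5 semitones.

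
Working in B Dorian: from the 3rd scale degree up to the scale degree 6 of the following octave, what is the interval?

augmented eleventh

B dorian: B C# D E F# G# A.
The 3rd scale degree is D and the 6th degree (up an octave) is G#.
11 letter names make it an eleventh; at 18 semitones (a half step wider than perfect) the quality is augmented.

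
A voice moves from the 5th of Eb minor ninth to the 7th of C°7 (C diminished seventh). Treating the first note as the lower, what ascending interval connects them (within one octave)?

d8

Eb minor ninth has Bb as its 5th, and C°7 (C diminished seventh) has Bbb as its 7th.
Bb up to Bbb is 11 semitones, a half step narrower than a perfect octave, so the interval is diminished.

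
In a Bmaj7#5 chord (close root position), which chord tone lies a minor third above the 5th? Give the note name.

B+maj7 (B augmented major seventh): B-D#-F##-A#.
The 5th is F##. A minor third above F## is A#.
A# is the chord's 7th.

A#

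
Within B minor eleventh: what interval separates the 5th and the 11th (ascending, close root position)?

minor 7th

Bm11 (B minor eleventh): B, D, F♯, A, C♯, E.
So we need the interval from F♯ up to E.
From F♯ to E: 10 semitones over a seventh = minor.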